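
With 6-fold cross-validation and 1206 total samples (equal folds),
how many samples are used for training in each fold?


Each validation fold has 1206/6 = 201 samples. Training set = 1206 - 201 = 1005.

1005


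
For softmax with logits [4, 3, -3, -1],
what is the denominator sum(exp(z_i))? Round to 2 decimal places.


Denom = e^4=54.5982 + e^3=20.0855 + e^-3=0.0498 + e^-1=0.3679. Sum = 75.1014, which rounds to 75.10.

75.10


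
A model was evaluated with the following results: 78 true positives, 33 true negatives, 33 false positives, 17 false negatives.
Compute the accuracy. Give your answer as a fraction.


Accuracy = (TP + TN) / (TP + TN + FP + FN) = (78 + 33) / 161 = 111/161.

111/161


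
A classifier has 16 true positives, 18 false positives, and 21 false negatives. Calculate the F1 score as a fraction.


Precision = 16/34 = 8/17. Recall = 16/37 = 16/37. F1 = 2*P*R/(P+R) = 32/71.

32/71


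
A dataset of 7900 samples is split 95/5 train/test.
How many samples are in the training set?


Test set = 7900 * 5% = 395. Training set = 7900 - 395 = 7505.

7505


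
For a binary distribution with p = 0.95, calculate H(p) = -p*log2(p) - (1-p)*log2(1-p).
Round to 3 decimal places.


H = -0.95*log2(0.95) - 0.05*log2(0.05) = 0.286.

0.286


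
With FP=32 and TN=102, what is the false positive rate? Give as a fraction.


FPR = FP / (FP + TN) = 32 / 134 = 16/67.

16/67


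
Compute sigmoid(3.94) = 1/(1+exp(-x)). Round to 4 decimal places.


sigma(3.94) = 1/(1+e^(-3.94)) = 1/(1+0.019448) = 1/1.019448 = 0.9809.

0.9809


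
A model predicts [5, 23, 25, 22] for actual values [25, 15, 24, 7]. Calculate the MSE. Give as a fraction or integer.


MSE = (1/4) * ((25-5)^2=400 + (15-23)^2=64 + (24-25)^2=1 + (7-22)^2=225). Sum = 690. MSE = 345/2.

345/2


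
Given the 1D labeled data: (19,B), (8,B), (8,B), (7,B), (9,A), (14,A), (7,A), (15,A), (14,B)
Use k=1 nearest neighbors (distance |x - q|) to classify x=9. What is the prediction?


Distances: |19-9|=10, |8-9|=1, |8-9|=1, |7-9|=2, |9-9|=0, |14-9|=5, |7-9|=2, |15-9|=6, |14-9|=5. 1 nearest: (9,A). Counts: {'A': 1}. Majority class: A.

A


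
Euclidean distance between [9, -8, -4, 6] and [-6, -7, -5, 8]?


d = sqrt(sum of squared differences). (9--6)^2=225, (-8--7)^2=1, (-4--5)^2=1, (6-8)^2=4. Sum = 231.

sqrt(231)


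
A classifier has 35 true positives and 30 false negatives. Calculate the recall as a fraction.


Recall = TP / (TP + FN) = 35 / 65 = 7/13.

7/13


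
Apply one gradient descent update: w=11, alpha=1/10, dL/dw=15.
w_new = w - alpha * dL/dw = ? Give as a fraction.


w_new = 11 - 1/10 * 15 = 11 - 3/2 = 19/2.

19/2


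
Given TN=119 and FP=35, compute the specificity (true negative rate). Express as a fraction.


Specificity = TN / (TN + FP) = 119 / 154 = 17/22.

17/22


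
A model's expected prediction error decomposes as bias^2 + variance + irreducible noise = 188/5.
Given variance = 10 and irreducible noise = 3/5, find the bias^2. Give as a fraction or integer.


Total error = bias^2 + variance + irreducible noise. So bias^2 = 188/5 - 10 - 3/5 = 27.

27


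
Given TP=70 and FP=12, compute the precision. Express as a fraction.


Precision = TP / (TP + FP) = 70 / 82 = 35/41.

35/41


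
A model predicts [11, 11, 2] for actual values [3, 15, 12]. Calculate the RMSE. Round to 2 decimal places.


MSE = 60.0000. RMSE = sqrt(60.0000) = 7.75.

7.75


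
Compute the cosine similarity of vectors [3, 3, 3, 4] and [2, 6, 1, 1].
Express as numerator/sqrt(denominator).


dot = 31. |a|^2 = 43, |b|^2 = 42. cos = 31/sqrt(1806).

31/sqrt(1806)


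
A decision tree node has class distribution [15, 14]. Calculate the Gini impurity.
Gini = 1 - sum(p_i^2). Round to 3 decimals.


Total = 29. Proportions: 15/29, 14/29. sum(p_i^2) = 0.5006. Gini = 1 - 0.5006 = 0.4994, which rounds to 0.499.

0.499


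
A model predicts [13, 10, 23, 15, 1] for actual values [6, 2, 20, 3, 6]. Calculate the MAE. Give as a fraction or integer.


MAE = (1/5) * (|6-13|=7 + |2-10|=8 + |20-23|=3 + |3-15|=12 + |6-1|=5). Sum = 35. MAE = 7.

7


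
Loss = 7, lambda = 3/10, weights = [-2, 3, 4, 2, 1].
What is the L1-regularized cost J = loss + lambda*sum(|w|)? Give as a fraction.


L1 norm = sum(|w|) = 12. J = 7 + 3/10 * 12 = 53/5.

53/5


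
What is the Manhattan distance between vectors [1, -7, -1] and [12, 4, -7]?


d = sum of absolute differences: |1-12|=11 + |-7-4|=11 + |-1--7|=6 = 28.

28


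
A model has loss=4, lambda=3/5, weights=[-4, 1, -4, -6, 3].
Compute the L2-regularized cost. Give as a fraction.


L2 sq norm = sum(w^2) = 78. J = 4 + 3/5 * 78 = 254/5.

254/5


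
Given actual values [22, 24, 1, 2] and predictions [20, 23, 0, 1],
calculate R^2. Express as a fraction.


Mean(y) = 49/4. SS_res = 7. SS_tot = 1859/4. R^2 = 1 - 7/(1859/4) = 1831/1859.

1831/1859


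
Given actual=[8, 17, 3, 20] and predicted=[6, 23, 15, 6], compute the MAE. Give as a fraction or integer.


MAE = (1/4) * (|8-6|=2 + |17-23|=6 + |3-15|=12 + |20-6|=14). Sum = 34. MAE = 17/2.

17/2


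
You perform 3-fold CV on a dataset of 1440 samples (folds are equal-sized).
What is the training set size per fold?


Each validation fold has 1440/3 = 480 samples. Training set = 1440 - 480 = 960.

960


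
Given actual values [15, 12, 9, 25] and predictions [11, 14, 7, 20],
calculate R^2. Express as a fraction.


Mean(y) = 61/4. SS_res = 49. SS_tot = 579/4. R^2 = 1 - 49/(579/4) = 383/579.

383/579


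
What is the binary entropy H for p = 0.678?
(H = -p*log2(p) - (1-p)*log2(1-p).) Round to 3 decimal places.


H = -0.678*log2(0.678) - 0.322*log2(0.322) = 0.907.

0.907


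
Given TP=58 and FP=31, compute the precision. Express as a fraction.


Precision = TP / (TP + FP) = 58 / 89 = 58/89.

58/89


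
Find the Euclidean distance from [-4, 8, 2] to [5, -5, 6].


d = sqrt(sum of squared differences). (-4-5)^2=81, (8--5)^2=169, (2-6)^2=16. Sum = 266.

sqrt(266)


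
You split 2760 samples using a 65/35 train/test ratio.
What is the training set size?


Test set = 2760 * 35% = 966. Training set = 2760 - 966 = 1794.

1794


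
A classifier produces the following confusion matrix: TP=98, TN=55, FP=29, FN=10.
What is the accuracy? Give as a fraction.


Accuracy = (TP + TN) / (TP + TN + FP + FN) = (98 + 55) / 192 = 51/64.

51/64


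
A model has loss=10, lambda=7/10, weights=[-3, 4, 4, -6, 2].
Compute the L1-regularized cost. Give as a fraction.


L1 norm = sum(|w|) = 19. J = 10 + 7/10 * 19 = 233/10.

233/10


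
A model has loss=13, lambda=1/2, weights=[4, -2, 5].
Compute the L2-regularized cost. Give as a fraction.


L2 sq norm = sum(w^2) = 45. J = 13 + 1/2 * 45 = 71/2.

71/2


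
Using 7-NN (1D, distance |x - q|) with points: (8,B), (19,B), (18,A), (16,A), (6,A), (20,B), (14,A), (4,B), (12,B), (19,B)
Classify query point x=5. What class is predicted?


Distances: |8-5|=3, |19-5|=14, |18-5|=13, |16-5|=11, |6-5|=1, |20-5|=15, |14-5|=9, |4-5|=1, |12-5|=7, |19-5|=14. 7 nearest: (6,A), (4,B), (8,B), (12,B), (14,A), (16,A), (18,A). Counts: {'A': 4, 'B': 3}. Majority class: A.

A


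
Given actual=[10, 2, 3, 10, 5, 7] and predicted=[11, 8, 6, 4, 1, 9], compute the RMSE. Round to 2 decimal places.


MSE = 17.0000. RMSE = sqrt(17.0000) = 4.12.

4.12


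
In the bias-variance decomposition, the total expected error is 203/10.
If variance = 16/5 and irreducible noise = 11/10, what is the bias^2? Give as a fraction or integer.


Total error = bias^2 + variance + irreducible noise. So bias^2 = 203/10 - 16/5 - 11/10 = 16.

16


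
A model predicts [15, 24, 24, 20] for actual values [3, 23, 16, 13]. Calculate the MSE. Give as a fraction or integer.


MSE = (1/4) * ((3-15)^2=144 + (23-24)^2=1 + (16-24)^2=64 + (13-20)^2=49). Sum = 258. MSE = 129/2.

129/2


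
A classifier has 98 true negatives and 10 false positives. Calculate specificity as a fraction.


Specificity = TN / (TN + FP) = 98 / 108 = 49/54.

49/54


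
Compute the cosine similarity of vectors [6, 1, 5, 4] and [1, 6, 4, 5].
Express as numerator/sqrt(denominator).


dot = 52. |a|^2 = 78, |b|^2 = 78. cos = 52/sqrt(6084).

52/sqrt(6084)


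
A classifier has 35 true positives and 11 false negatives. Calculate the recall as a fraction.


Recall = TP / (TP + FN) = 35 / 46 = 35/46.

35/46


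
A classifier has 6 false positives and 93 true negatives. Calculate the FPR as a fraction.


FPR = FP / (FP + TN) = 6 / 99 = 2/33.

2/33


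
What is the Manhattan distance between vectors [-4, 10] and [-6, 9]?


d = sum of absolute differences: |-4--6|=2 + |10-9|=1 = 3.

3


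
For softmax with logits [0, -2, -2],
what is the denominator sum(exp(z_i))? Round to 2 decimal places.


Denom = e^0=1.0000 + e^-2=0.1353 + e^-2=0.1353. Sum = 1.2706, which rounds to 1.27.

1.27


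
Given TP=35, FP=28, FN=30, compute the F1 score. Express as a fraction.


Precision = 35/63 = 5/9. Recall = 35/65 = 7/13. F1 = 2*P*R/(P+R) = 35/64.

35/64


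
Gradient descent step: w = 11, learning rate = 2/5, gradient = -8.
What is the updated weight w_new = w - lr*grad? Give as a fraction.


w_new = 11 - 2/5 * -8 = 11 - -16/5 = 71/5.

71/5


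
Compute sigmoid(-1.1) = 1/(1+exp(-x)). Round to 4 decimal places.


sigma(-1.1) = 1/(1+e^(1.1)) = 1/(1+3.004166) = 1/4.004166 = 0.2497.

0.2497


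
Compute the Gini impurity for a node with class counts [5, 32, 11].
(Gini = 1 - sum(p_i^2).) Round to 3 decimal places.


Total = 48. Proportions: 5/48, 32/48, 11/48. sum(p_i^2) = 0.5078. Gini = 1 - 0.5078 = 0.4922, which rounds to 0.492.

0.492


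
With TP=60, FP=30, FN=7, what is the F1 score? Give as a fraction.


Precision = 60/90 = 2/3. Recall = 60/67 = 60/67. F1 = 2*P*R/(P+R) = 120/157.

120/157


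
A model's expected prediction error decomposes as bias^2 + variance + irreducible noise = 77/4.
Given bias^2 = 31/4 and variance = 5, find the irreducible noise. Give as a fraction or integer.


Total error = bias^2 + variance + irreducible noise. So irreducible noise = 77/4 - 31/4 - 5 = 13/2.

13/2


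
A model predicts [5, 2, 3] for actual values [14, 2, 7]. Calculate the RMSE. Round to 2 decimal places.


MSE = 32.3333. RMSE = sqrt(32.3333) = 5.69.

5.69


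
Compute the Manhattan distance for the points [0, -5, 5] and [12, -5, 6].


d = sum of absolute differences: |0-12|=12 + |-5--5|=0 + |5-6|=1 = 13.

13


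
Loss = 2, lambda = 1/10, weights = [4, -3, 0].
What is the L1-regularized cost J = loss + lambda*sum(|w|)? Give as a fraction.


L1 norm = sum(|w|) = 7. J = 2 + 1/10 * 7 = 27/10.

27/10


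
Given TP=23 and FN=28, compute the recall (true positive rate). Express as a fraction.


Recall = TP / (TP + FN) = 23 / 51 = 23/51.

23/51


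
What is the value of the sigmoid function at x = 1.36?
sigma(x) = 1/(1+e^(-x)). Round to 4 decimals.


sigma(1.36) = 1/(1+e^(-1.36)) = 1/(1+0.256661) = 1/1.256661 = 0.7958.

0.7958


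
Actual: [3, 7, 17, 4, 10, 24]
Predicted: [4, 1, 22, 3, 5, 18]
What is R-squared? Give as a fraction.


Mean(y) = 65/6. SS_res = 124. SS_tot = 2009/6. R^2 = 1 - 124/(2009/6) = 1265/2009.

1265/2009


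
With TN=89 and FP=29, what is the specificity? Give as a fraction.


Specificity = TN / (TN + FP) = 89 / 118 = 89/118.

89/118


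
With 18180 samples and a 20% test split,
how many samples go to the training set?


Test set = 18180 * 20% = 3636. Training set = 18180 - 3636 = 14544.

14544


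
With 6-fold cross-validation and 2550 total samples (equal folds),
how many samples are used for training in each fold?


Each validation fold has 2550/6 = 425 samples. Training set = 2550 - 425 = 2125.

2125


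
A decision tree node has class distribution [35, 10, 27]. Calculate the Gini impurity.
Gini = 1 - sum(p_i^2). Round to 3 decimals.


Total = 72. Proportions: 35/72, 10/72, 27/72. sum(p_i^2) = 0.3962. Gini = 1 - 0.3962 = 0.6038, which rounds to 0.604.

0.604


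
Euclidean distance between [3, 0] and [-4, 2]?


d = sqrt(sum of squared differences). (3--4)^2=49, (0-2)^2=4. Sum = 53.

sqrt(53)


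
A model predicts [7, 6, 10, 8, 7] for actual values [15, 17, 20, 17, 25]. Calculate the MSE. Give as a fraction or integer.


MSE = (1/5) * ((15-7)^2=64 + (17-6)^2=121 + (20-10)^2=100 + (17-8)^2=81 + (25-7)^2=324). Sum = 690. MSE = 138.

138


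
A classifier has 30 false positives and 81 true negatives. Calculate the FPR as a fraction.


FPR = FP / (FP + TN) = 30 / 111 = 10/37.

10/37


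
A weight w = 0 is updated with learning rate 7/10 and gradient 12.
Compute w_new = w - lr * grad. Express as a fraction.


w_new = 0 - 7/10 * 12 = 0 - 42/5 = -42/5.

-42/5


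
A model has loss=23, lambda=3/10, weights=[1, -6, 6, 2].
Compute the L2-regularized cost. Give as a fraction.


L2 sq norm = sum(w^2) = 77. J = 23 + 3/10 * 77 = 461/10.

461/10


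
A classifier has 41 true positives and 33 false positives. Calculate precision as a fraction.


Precision = TP / (TP + FP) = 41 / 74 = 41/74.

41/74


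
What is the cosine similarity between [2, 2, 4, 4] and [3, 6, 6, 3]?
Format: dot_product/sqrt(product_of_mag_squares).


dot = 54. |a|^2 = 40, |b|^2 = 90. cos = 54/sqrt(3600).

54/sqrt(3600)


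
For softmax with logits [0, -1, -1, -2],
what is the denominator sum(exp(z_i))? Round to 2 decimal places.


Denom = e^0=1.0000 + e^-1=0.3679 + e^-1=0.3679 + e^-2=0.1353. Sum = 1.8711, which rounds to 1.87.

1.87


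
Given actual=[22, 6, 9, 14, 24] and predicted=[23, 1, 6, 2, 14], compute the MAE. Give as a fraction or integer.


MAE = (1/5) * (|22-23|=1 + |6-1|=5 + |9-6|=3 + |14-2|=12 + |24-14|=10). Sum = 31. MAE = 31/5.

31/5


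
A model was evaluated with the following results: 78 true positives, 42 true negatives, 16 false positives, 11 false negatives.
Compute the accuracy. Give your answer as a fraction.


Accuracy = (TP + TN) / (TP + TN + FP + FN) = (78 + 42) / 147 = 40/49.

40/49


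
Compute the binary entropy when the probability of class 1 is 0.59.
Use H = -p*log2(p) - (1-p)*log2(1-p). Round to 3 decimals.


H = -0.59*log2(0.59) - 0.41*log2(0.41) = 0.977.

0.977


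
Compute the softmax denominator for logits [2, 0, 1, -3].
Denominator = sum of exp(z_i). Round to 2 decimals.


Denom = e^2=7.3891 + e^0=1.0000 + e^1=2.7183 + e^-3=0.0498. Sum = 11.1572, which rounds to 11.16.

11.16


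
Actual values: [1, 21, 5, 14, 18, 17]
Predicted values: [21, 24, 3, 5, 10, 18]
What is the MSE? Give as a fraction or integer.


MSE = (1/6) * ((1-21)^2=400 + (21-24)^2=9 + (5-3)^2=4 + (14-5)^2=81 + (18-10)^2=64 + (17-18)^2=1). Sum = 559. MSE = 559/6.

559/6


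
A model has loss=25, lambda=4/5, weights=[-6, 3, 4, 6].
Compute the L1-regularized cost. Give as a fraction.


L1 norm = sum(|w|) = 19. J = 25 + 4/5 * 19 = 201/5.

201/5


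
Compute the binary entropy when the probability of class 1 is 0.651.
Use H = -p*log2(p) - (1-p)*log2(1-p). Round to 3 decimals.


H = -0.651*log2(0.651) - 0.349*log2(0.349) = 0.933.

0.933


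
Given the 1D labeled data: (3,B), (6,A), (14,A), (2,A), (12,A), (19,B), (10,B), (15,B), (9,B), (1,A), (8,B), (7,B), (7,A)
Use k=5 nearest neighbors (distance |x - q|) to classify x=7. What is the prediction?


Distances: |3-7|=4, |6-7|=1, |14-7|=7, |2-7|=5, |12-7|=5, |19-7|=12, |10-7|=3, |15-7|=8, |9-7|=2, |1-7|=6, |8-7|=1, |7-7|=0, |7-7|=0. 5 nearest: (7,A), (7,B), (6,A), (8,B), (9,B). Counts: {'A': 2, 'B': 3}. Majority class: B.

B


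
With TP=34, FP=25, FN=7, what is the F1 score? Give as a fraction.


Precision = 34/59 = 34/59. Recall = 34/41 = 34/41. F1 = 2*P*R/(P+R) = 17/25.

17/25


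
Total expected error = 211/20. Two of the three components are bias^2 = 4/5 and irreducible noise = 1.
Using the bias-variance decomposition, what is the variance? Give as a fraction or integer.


Total error = bias^2 + variance + irreducible noise. So variance = 211/20 - 4/5 - 1 = 35/4.

35/4


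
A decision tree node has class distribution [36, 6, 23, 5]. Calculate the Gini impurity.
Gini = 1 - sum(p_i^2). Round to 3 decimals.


Total = 70. Proportions: 36/70, 6/70, 23/70, 5/70. sum(p_i^2) = 0.3849. Gini = 1 - 0.3849 = 0.6151, which rounds to 0.615.

0.615


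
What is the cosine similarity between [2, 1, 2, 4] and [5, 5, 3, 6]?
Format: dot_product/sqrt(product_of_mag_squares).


dot = 45. |a|^2 = 25, |b|^2 = 95. cos = 45/sqrt(2375).

45/sqrt(2375)


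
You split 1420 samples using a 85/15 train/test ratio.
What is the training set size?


Test set = 1420 * 15% = 213. Training set = 1420 - 213 = 1207.

1207


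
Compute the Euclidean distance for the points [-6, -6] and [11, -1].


d = sqrt(sum of squared differences). (-6-11)^2=289, (-6--1)^2=25. Sum = 314.

sqrt(314)


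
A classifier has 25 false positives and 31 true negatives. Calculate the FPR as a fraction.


FPR = FP / (FP + TN) = 25 / 56 = 25/56.

25/56


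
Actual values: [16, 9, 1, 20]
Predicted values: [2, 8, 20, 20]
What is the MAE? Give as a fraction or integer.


MAE = (1/4) * (|16-2|=14 + |9-8|=1 + |1-20|=19 + |20-20|=0). Sum = 34. MAE = 17/2.

17/2


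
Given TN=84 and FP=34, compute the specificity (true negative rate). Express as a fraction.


Specificity = TN / (TN + FP) = 84 / 118 = 42/59.

42/59


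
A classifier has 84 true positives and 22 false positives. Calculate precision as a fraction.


Precision = TP / (TP + FP) = 84 / 106 = 42/53.

42/53


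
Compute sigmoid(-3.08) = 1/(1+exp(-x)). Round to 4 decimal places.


sigma(-3.08) = 1/(1+e^(3.08)) = 1/(1+21.758402) = 1/22.758402 = 0.0439.

0.0439


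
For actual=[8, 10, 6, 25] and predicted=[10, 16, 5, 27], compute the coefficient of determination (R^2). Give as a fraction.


Mean(y) = 49/4. SS_res = 45. SS_tot = 899/4. R^2 = 1 - 45/(899/4) = 719/899.

719/899


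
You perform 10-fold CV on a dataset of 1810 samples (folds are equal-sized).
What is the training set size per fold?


Each validation fold has 1810/10 = 181 samples. Training set = 1810 - 181 = 1629.

1629


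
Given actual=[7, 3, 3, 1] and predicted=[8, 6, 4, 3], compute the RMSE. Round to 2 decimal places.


MSE = 3.7500. RMSE = sqrt(3.7500) = 1.94.

1.94


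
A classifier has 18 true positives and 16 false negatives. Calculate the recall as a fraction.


Recall = TP / (TP + FN) = 18 / 34 = 9/17.

9/17


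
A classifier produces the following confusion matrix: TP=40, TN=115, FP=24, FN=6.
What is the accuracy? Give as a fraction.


Accuracy = (TP + TN) / (TP + TN + FP + FN) = (40 + 115) / 185 = 31/37.

31/37


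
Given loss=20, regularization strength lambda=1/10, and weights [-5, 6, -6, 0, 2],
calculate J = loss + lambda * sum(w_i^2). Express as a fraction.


L2 sq norm = sum(w^2) = 101. J = 20 + 1/10 * 101 = 301/10.

301/10


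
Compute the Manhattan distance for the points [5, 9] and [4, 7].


d = sum of absolute differences: |5-4|=1 + |9-7|=2 = 3.

3


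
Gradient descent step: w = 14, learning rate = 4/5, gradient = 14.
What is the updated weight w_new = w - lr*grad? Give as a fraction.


w_new = 14 - 4/5 * 14 = 14 - 56/5 = 14/5.

14/5


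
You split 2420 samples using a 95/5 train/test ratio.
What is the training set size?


Test set = 2420 * 5% = 121. Training set = 2420 - 121 = 2299.

2299


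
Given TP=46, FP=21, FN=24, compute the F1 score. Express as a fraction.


Precision = 46/67 = 46/67. Recall = 46/70 = 23/35. F1 = 2*P*R/(P+R) = 92/137.

92/137


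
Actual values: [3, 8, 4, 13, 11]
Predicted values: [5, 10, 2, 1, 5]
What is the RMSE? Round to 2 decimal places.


MSE = 38.4000. RMSE = sqrt(38.4000) = 6.20.

6.20


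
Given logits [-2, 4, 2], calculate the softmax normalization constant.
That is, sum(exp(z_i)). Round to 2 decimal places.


Denom = e^-2=0.1353 + e^4=54.5982 + e^2=7.3891. Sum = 62.1226, which rounds to 62.12.

62.12


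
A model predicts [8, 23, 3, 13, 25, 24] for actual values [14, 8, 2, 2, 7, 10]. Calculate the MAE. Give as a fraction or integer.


MAE = (1/6) * (|14-8|=6 + |8-23|=15 + |2-3|=1 + |2-13|=11 + |7-25|=18 + |10-24|=14). Sum = 65. MAE = 65/6.

65/6


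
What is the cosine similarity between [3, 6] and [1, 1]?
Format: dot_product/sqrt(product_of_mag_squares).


dot = 9. |a|^2 = 45, |b|^2 = 2. cos = 9/sqrt(90).

9/sqrt(90)


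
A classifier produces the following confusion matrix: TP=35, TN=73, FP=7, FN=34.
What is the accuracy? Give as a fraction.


Accuracy = (TP + TN) / (TP + TN + FP + FN) = (35 + 73) / 149 = 108/149.

108/149


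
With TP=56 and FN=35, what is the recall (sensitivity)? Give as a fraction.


Recall = TP / (TP + FN) = 56 / 91 = 8/13.

8/13


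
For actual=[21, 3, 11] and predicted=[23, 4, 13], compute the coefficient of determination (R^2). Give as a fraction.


Mean(y) = 35/3. SS_res = 9. SS_tot = 488/3. R^2 = 1 - 9/(488/3) = 461/488.

461/488


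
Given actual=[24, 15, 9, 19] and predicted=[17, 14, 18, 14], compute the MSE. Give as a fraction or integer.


MSE = (1/4) * ((24-17)^2=49 + (15-14)^2=1 + (9-18)^2=81 + (19-14)^2=25). Sum = 156. MSE = 39.

39


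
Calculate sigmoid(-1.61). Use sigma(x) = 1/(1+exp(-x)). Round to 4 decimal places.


sigma(-1.61) = 1/(1+e^(1.61)) = 1/(1+5.002811) = 1/6.002811 = 0.1666.

0.1666


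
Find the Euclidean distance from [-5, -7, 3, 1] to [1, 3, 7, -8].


d = sqrt(sum of squared differences). (-5-1)^2=36, (-7-3)^2=100, (3-7)^2=16, (1--8)^2=81. Sum = 233.

sqrt(233)


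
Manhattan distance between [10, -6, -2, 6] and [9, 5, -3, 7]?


d = sum of absolute differences: |10-9|=1 + |-6-5|=11 + |-2--3|=1 + |6-7|=1 = 14.

14


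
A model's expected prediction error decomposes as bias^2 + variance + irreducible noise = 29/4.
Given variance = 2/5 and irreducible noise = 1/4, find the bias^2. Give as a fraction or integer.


Total error = bias^2 + variance + irreducible noise. So bias^2 = 29/4 - 2/5 - 1/4 = 33/5.

33/5


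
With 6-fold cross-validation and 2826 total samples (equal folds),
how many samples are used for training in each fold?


Each validation fold has 2826/6 = 471 samples. Training set = 2826 - 471 = 2355.

2355


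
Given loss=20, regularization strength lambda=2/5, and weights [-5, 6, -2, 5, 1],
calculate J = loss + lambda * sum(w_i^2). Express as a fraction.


L2 sq norm = sum(w^2) = 91. J = 20 + 2/5 * 91 = 282/5.

282/5


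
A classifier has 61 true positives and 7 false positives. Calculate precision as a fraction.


Precision = TP / (TP + FP) = 61 / 68 = 61/68.

61/68


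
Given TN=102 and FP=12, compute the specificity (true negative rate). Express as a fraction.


Specificity = TN / (TN + FP) = 102 / 114 = 17/19.

17/19


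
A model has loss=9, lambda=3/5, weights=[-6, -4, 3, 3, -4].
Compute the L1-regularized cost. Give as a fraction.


L1 norm = sum(|w|) = 20. J = 9 + 3/5 * 20 = 21.

21


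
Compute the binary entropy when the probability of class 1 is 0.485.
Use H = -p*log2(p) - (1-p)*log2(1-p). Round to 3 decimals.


H = -0.485*log2(0.485) - 0.515*log2(0.515) = 0.999.

0.999


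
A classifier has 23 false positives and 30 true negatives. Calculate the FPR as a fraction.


FPR = FP / (FP + TN) = 23 / 53 = 23/53.

23/53


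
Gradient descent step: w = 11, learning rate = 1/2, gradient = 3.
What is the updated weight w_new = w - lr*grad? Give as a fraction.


w_new = 11 - 1/2 * 3 = 11 - 3/2 = 19/2.

19/2


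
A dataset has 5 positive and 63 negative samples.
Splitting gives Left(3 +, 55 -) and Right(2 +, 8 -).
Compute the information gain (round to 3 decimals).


H(parent) = 0.3790. H(left) = 0.2937, H(right) = 0.7219. Weighted = (58/68)*0.2937 + (10/68)*0.7219 = 0.3567. IG = 0.3790 - 0.3567 = 0.0223, which rounds to 0.022.

0.022


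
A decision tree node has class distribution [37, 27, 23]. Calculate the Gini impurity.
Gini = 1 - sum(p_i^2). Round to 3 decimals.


Total = 87. Proportions: 37/87, 27/87, 23/87. sum(p_i^2) = 0.3471. Gini = 1 - 0.3471 = 0.6529, which rounds to 0.653.

0.653


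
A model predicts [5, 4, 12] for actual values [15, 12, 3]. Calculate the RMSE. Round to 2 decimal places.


MSE = 81.6667. RMSE = sqrt(81.6667) = 9.04.

9.04


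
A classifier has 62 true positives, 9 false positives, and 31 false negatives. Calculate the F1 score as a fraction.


Precision = 62/71 = 62/71. Recall = 62/93 = 2/3. F1 = 2*P*R/(P+R) = 31/41.

31/41


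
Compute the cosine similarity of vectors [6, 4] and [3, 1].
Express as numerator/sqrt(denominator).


dot = 22. |a|^2 = 52, |b|^2 = 10. cos = 22/sqrt(520).

22/sqrt(520)


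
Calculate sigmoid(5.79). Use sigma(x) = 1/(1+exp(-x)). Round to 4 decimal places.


sigma(5.79) = 1/(1+e^(-5.79)) = 1/(1+0.003058) = 1/1.003058 = 0.9970.

0.9970


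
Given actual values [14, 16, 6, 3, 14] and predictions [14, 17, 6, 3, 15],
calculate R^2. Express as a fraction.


Mean(y) = 53/5. SS_res = 2. SS_tot = 656/5. R^2 = 1 - 2/(656/5) = 323/328.

323/328


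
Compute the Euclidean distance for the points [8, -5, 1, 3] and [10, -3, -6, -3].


d = sqrt(sum of squared differences). (8-10)^2=4, (-5--3)^2=4, (1--6)^2=49, (3--3)^2=36. Sum = 93.

sqrt(93)


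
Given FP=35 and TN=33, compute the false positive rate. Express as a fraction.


FPR = FP / (FP + TN) = 35 / 68 = 35/68.

35/68


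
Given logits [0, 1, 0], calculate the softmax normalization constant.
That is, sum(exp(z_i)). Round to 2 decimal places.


Denom = e^0=1.0000 + e^1=2.7183 + e^0=1.0000. Sum = 4.7183, which rounds to 4.72.

4.72


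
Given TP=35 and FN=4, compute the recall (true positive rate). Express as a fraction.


Recall = TP / (TP + FN) = 35 / 39 = 35/39.

35/39


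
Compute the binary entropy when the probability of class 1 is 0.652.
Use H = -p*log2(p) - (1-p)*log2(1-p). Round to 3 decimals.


H = -0.652*log2(0.652) - 0.348*log2(0.348) = 0.932.

0.932


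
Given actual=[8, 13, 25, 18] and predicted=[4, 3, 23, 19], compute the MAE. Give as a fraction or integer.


MAE = (1/4) * (|8-4|=4 + |13-3|=10 + |25-23|=2 + |18-19|=1). Sum = 17. MAE = 17/4.

17/4


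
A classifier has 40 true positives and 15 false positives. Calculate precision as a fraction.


Precision = TP / (TP + FP) = 40 / 55 = 8/11.

8/11


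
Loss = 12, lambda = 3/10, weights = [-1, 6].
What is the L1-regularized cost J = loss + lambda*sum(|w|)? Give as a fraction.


L1 norm = sum(|w|) = 7. J = 12 + 3/10 * 7 = 141/10.

141/10


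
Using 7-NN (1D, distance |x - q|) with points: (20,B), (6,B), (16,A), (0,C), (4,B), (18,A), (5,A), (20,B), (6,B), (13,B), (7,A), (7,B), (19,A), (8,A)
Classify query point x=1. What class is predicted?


Distances: |20-1|=19, |6-1|=5, |16-1|=15, |0-1|=1, |4-1|=3, |18-1|=17, |5-1|=4, |20-1|=19, |6-1|=5, |13-1|=12, |7-1|=6, |7-1|=6, |19-1|=18, |8-1|=7. 7 nearest: (0,C), (4,B), (5,A), (6,B), (6,B), (7,A), (7,B). Counts: {'C': 1, 'B': 4, 'A': 2}. Majority class: B.

B


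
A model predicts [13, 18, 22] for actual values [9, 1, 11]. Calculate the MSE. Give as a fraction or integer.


MSE = (1/3) * ((9-13)^2=16 + (1-18)^2=289 + (11-22)^2=121). Sum = 426. MSE = 142.

142


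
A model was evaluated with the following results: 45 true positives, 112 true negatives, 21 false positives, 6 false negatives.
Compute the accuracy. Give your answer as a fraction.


Accuracy = (TP + TN) / (TP + TN + FP + FN) = (45 + 112) / 184 = 157/184.

157/184


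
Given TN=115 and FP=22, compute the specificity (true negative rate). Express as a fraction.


Specificity = TN / (TN + FP) = 115 / 137 = 115/137.

115/137


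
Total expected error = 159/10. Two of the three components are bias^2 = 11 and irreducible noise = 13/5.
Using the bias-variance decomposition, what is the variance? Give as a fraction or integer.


Total error = bias^2 + variance + irreducible noise. So variance = 159/10 - 11 - 13/5 = 23/10.

23/10


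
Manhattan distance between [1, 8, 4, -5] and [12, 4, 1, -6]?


d = sum of absolute differences: |1-12|=11 + |8-4|=4 + |4-1|=3 + |-5--6|=1 = 19.

19


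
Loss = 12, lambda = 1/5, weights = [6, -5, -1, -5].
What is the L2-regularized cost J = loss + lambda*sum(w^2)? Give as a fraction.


L2 sq norm = sum(w^2) = 87. J = 12 + 1/5 * 87 = 147/5.

147/5


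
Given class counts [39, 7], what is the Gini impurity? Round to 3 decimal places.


Total = 46. Proportions: 39/46, 7/46. sum(p_i^2) = 0.7420. Gini = 1 - 0.7420 = 0.2580, which rounds to 0.258.

0.258


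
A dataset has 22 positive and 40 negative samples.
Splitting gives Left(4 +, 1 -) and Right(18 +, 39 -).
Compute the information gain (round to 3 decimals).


H(parent) = 0.9383. H(left) = 0.7219, H(right) = 0.8997. Weighted = (5/62)*0.7219 + (57/62)*0.8997 = 0.8854. IG = 0.9383 - 0.8854 = 0.0529, which rounds to 0.053.

0.053


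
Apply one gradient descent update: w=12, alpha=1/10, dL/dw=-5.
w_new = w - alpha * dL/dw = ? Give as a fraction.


w_new = 12 - 1/10 * -5 = 12 - -1/2 = 25/2.

25/2


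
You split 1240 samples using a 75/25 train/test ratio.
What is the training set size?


Test set = 1240 * 25% = 310. Training set = 1240 - 310 = 930.

930


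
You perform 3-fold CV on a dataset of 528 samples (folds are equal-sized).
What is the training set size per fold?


Each validation fold has 528/3 = 176 samples. Training set = 528 - 176 = 352.

352


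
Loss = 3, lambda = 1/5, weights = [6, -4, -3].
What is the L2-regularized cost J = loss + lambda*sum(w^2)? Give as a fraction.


L2 sq norm = sum(w^2) = 61. J = 3 + 1/5 * 61 = 76/5.

76/5


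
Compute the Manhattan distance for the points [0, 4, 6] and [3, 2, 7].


d = sum of absolute differences: |0-3|=3 + |4-2|=2 + |6-7|=1 = 6.

6


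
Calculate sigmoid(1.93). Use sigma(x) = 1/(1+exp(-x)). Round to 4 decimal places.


sigma(1.93) = 1/(1+e^(-1.93)) = 1/(1+0.145148) = 1/1.145148 = 0.8732.

0.8732


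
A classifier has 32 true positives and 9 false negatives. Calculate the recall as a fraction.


Recall = TP / (TP + FN) = 32 / 41 = 32/41.

32/41


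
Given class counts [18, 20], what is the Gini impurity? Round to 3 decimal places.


Total = 38. Proportions: 18/38, 20/38. sum(p_i^2) = 0.5014. Gini = 1 - 0.5014 = 0.4986, which rounds to 0.499.

0.499


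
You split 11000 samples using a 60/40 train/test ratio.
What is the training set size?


Test set = 11000 * 40% = 4400. Training set = 11000 - 4400 = 6600.

6600


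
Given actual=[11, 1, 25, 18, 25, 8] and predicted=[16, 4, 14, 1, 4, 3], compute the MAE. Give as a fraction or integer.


MAE = (1/6) * (|11-16|=5 + |1-4|=3 + |25-14|=11 + |18-1|=17 + |25-4|=21 + |8-3|=5). Sum = 62. MAE = 31/3.

31/3


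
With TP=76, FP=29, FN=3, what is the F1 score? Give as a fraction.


Precision = 76/105 = 76/105. Recall = 76/79 = 76/79. F1 = 2*P*R/(P+R) = 19/23.

19/23


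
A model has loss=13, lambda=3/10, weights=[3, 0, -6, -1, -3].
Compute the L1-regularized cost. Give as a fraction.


L1 norm = sum(|w|) = 13. J = 13 + 3/10 * 13 = 169/10.

169/10


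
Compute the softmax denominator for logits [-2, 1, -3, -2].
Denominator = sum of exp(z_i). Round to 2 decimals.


Denom = e^-2=0.1353 + e^1=2.7183 + e^-3=0.0498 + e^-2=0.1353. Sum = 3.0387, which rounds to 3.04.

3.04


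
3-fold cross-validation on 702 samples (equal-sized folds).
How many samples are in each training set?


Each validation fold has 702/3 = 234 samples. Training set = 702 - 234 = 468.

468


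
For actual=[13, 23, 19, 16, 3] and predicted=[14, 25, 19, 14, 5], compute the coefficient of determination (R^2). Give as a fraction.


Mean(y) = 74/5. SS_res = 13. SS_tot = 1144/5. R^2 = 1 - 13/(1144/5) = 83/88.

83/88


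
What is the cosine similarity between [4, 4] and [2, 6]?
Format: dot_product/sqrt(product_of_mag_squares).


dot = 32. |a|^2 = 32, |b|^2 = 40. cos = 32/sqrt(1280).

32/sqrt(1280)


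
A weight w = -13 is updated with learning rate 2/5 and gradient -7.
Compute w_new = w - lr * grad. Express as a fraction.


w_new = -13 - 2/5 * -7 = -13 - -14/5 = -51/5.

-51/5


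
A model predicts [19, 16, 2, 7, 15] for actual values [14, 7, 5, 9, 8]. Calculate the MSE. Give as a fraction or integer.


MSE = (1/5) * ((14-19)^2=25 + (7-16)^2=81 + (5-2)^2=9 + (9-7)^2=4 + (8-15)^2=49). Sum = 168. MSE = 168/5.

168/5


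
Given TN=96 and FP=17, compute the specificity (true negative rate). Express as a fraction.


Specificity = TN / (TN + FP) = 96 / 113 = 96/113.

96/113


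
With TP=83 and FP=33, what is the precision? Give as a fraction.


Precision = TP / (TP + FP) = 83 / 116 = 83/116.

83/116


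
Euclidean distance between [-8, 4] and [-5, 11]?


d = sqrt(sum of squared differences). (-8--5)^2=9, (4-11)^2=49. Sum = 58.

sqrt(58)


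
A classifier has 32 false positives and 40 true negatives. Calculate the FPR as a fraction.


FPR = FP / (FP + TN) = 32 / 72 = 4/9.

4/9


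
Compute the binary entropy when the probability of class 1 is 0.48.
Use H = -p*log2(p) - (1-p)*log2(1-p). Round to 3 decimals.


H = -0.48*log2(0.48) - 0.52*log2(0.52) = 0.999.

0.999


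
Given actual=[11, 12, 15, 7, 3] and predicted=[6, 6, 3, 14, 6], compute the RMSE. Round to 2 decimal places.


MSE = 52.6000. RMSE = sqrt(52.6000) = 7.25.

7.25


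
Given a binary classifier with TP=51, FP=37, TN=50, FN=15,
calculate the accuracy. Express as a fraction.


Accuracy = (TP + TN) / (TP + TN + FP + FN) = (51 + 50) / 153 = 101/153.

101/153


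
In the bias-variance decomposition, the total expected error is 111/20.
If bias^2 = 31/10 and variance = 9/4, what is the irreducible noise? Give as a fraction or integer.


Total error = bias^2 + variance + irreducible noise. So irreducible noise = 111/20 - 31/10 - 9/4 = 1/5.

1/5


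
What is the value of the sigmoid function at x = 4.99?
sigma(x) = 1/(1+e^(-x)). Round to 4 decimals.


sigma(4.99) = 1/(1+e^(-4.99)) = 1/(1+0.006806) = 1/1.006806 = 0.9932.

0.9932


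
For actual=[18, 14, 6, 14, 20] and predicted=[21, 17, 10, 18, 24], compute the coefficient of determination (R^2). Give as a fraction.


Mean(y) = 72/5. SS_res = 66. SS_tot = 576/5. R^2 = 1 - 66/(576/5) = 41/96.

41/96


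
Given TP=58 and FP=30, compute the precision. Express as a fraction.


Precision = TP / (TP + FP) = 58 / 88 = 29/44.

29/44


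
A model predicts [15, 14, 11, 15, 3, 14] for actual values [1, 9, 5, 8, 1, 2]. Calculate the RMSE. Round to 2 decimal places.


MSE = 75.6667. RMSE = sqrt(75.6667) = 8.70.

8.70


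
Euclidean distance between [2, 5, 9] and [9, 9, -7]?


d = sqrt(sum of squared differences). (2-9)^2=49, (5-9)^2=16, (9--7)^2=256. Sum = 321.

sqrt(321)


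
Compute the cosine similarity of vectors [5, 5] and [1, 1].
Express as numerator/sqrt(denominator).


dot = 10. |a|^2 = 50, |b|^2 = 2. cos = 10/sqrt(100).

10/sqrt(100)


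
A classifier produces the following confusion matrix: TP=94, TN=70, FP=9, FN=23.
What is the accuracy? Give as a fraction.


Accuracy = (TP + TN) / (TP + TN + FP + FN) = (94 + 70) / 196 = 41/49.

41/49


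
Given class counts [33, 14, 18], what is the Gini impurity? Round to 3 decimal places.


Total = 65. Proportions: 33/65, 14/65, 18/65. sum(p_i^2) = 0.3808. Gini = 1 - 0.3808 = 0.6192, which rounds to 0.619.

0.619


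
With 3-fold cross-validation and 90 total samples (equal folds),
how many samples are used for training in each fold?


Each validation fold has 90/3 = 30 samples. Training set = 90 - 30 = 60.

60


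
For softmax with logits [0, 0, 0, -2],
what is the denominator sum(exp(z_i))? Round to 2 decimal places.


Denom = e^0=1.0000 + e^0=1.0000 + e^0=1.0000 + e^-2=0.1353. Sum = 3.1353, which rounds to 3.14.

3.14


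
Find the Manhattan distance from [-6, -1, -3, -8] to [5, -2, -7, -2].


d = sum of absolute differences: |-6-5|=11 + |-1--2|=1 + |-3--7|=4 + |-8--2|=6 = 22.

22


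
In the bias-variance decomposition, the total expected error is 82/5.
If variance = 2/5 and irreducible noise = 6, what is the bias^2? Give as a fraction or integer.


Total error = bias^2 + variance + irreducible noise. So bias^2 = 82/5 - 2/5 - 6 = 10.

10


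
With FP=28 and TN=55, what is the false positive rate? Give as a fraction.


FPR = FP / (FP + TN) = 28 / 83 = 28/83.

28/83


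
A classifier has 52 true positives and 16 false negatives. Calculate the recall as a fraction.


Recall = TP / (TP + FN) = 52 / 68 = 13/17.

13/17


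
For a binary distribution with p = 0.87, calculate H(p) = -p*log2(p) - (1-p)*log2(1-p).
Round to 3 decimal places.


H = -0.87*log2(0.87) - 0.13*log2(0.13) = 0.557.

0.557


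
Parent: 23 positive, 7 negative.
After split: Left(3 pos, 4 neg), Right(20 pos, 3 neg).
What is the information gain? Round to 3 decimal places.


H(parent) = 0.7838. H(left) = 0.9852, H(right) = 0.5586. Weighted = (7/30)*0.9852 + (23/30)*0.5586 = 0.6581. IG = 0.7838 - 0.6581 = 0.1257, which rounds to 0.126.

0.126


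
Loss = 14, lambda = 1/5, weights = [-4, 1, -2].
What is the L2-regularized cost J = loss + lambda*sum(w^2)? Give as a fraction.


L2 sq norm = sum(w^2) = 21. J = 14 + 1/5 * 21 = 91/5.

91/5


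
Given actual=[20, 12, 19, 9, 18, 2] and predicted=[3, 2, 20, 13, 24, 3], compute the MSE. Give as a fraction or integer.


MSE = (1/6) * ((20-3)^2=289 + (12-2)^2=100 + (19-20)^2=1 + (9-13)^2=16 + (18-24)^2=36 + (2-3)^2=1). Sum = 443. MSE = 443/6.

443/6


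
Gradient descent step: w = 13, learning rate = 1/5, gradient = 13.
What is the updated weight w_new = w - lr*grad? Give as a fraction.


w_new = 13 - 1/5 * 13 = 13 - 13/5 = 52/5.

52/5


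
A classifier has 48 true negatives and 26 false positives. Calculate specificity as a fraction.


Specificity = TN / (TN + FP) = 48 / 74 = 24/37.

24/37


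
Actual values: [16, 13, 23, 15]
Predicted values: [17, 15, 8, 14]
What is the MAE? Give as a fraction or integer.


MAE = (1/4) * (|16-17|=1 + |13-15|=2 + |23-8|=15 + |15-14|=1). Sum = 19. MAE = 19/4.

19/4


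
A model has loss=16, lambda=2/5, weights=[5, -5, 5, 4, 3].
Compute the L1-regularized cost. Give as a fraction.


L1 norm = sum(|w|) = 22. J = 16 + 2/5 * 22 = 124/5.

124/5


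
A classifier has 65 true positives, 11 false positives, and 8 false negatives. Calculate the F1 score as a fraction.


Precision = 65/76 = 65/76. Recall = 65/73 = 65/73. F1 = 2*P*R/(P+R) = 130/149.

130/149


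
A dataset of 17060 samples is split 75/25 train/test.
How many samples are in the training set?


Test set = 17060 * 25% = 4265. Training set = 17060 - 4265 = 12795.

12795


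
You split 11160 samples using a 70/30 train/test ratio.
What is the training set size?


Test set = 11160 * 30% = 3348. Training set = 11160 - 3348 = 7812.

7812


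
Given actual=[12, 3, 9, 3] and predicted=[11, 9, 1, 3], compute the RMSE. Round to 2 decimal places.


MSE = 25.2500. RMSE = sqrt(25.2500) = 5.02.

5.02


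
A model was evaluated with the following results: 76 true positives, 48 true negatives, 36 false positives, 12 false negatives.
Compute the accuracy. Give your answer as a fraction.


Accuracy = (TP + TN) / (TP + TN + FP + FN) = (76 + 48) / 172 = 31/43.

31/43


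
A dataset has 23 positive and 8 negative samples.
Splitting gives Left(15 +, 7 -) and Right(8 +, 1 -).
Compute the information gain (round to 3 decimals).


H(parent) = 0.8238. H(left) = 0.9024, H(right) = 0.5033. Weighted = (22/31)*0.9024 + (9/31)*0.5033 = 0.7865. IG = 0.8238 - 0.7865 = 0.0373, which rounds to 0.037.

0.037
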